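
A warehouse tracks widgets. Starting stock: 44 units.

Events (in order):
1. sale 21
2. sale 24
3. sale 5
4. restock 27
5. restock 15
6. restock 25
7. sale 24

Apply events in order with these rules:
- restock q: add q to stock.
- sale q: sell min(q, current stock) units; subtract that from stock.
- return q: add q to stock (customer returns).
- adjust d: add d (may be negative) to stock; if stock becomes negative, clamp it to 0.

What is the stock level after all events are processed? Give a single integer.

Processing events:
Start: stock = 44
  Event 1 (sale 21): sell min(21,44)=21. stock: 44 - 21 = 23. total_sold = 21
  Event 2 (sale 24): sell min(24,23)=23. stock: 23 - 23 = 0. total_sold = 44
  Event 3 (sale 5): sell min(5,0)=0. stock: 0 - 0 = 0. total_sold = 44
  Event 4 (restock 27): 0 + 27 = 27
  Event 5 (restock 15): 27 + 15 = 42
  Event 6 (restock 25): 42 + 25 = 67
  Event 7 (sale 24): sell min(24,67)=24. stock: 67 - 24 = 43. total_sold = 68
Final: stock = 43, total_sold = 68

Answer: 43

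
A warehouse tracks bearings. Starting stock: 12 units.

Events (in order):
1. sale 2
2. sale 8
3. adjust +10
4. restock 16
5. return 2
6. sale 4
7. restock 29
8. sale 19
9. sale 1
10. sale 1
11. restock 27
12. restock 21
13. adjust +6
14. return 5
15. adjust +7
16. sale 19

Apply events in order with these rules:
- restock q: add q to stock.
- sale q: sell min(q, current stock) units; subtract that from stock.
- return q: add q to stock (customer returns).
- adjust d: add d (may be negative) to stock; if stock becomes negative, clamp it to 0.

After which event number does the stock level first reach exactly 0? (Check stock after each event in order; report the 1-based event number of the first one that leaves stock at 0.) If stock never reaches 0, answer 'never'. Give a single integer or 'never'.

Processing events:
Start: stock = 12
  Event 1 (sale 2): sell min(2,12)=2. stock: 12 - 2 = 10. total_sold = 2
  Event 2 (sale 8): sell min(8,10)=8. stock: 10 - 8 = 2. total_sold = 10
  Event 3 (adjust +10): 2 + 10 = 12
  Event 4 (restock 16): 12 + 16 = 28
  Event 5 (return 2): 28 + 2 = 30
  Event 6 (sale 4): sell min(4,30)=4. stock: 30 - 4 = 26. total_sold = 14
  Event 7 (restock 29): 26 + 29 = 55
  Event 8 (sale 19): sell min(19,55)=19. stock: 55 - 19 = 36. total_sold = 33
  Event 9 (sale 1): sell min(1,36)=1. stock: 36 - 1 = 35. total_sold = 34
  Event 10 (sale 1): sell min(1,35)=1. stock: 35 - 1 = 34. total_sold = 35
  Event 11 (restock 27): 34 + 27 = 61
  Event 12 (restock 21): 61 + 21 = 82
  Event 13 (adjust +6): 82 + 6 = 88
  Event 14 (return 5): 88 + 5 = 93
  Event 15 (adjust +7): 93 + 7 = 100
  Event 16 (sale 19): sell min(19,100)=19. stock: 100 - 19 = 81. total_sold = 54
Final: stock = 81, total_sold = 54

Stock never reaches 0.

Answer: never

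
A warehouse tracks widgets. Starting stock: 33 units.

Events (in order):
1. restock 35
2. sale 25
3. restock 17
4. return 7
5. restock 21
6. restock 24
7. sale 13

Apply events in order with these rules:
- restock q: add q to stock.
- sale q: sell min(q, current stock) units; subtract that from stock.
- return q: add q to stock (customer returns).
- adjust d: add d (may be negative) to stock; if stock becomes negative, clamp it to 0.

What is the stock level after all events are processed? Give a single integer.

Answer: 99

Derivation:
Processing events:
Start: stock = 33
  Event 1 (restock 35): 33 + 35 = 68
  Event 2 (sale 25): sell min(25,68)=25. stock: 68 - 25 = 43. total_sold = 25
  Event 3 (restock 17): 43 + 17 = 60
  Event 4 (return 7): 60 + 7 = 67
  Event 5 (restock 21): 67 + 21 = 88
  Event 6 (restock 24): 88 + 24 = 112
  Event 7 (sale 13): sell min(13,112)=13. stock: 112 - 13 = 99. total_sold = 38
Final: stock = 99, total_sold = 38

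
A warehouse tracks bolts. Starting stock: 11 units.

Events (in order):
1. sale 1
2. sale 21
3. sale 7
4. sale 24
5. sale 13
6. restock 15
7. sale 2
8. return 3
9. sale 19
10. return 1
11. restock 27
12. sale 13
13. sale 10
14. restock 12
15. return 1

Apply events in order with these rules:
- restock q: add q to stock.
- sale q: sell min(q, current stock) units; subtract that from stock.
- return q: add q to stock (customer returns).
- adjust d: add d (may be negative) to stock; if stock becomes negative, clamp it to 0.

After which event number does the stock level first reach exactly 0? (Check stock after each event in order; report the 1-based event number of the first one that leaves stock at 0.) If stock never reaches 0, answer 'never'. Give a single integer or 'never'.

Answer: 2

Derivation:
Processing events:
Start: stock = 11
  Event 1 (sale 1): sell min(1,11)=1. stock: 11 - 1 = 10. total_sold = 1
  Event 2 (sale 21): sell min(21,10)=10. stock: 10 - 10 = 0. total_sold = 11
  Event 3 (sale 7): sell min(7,0)=0. stock: 0 - 0 = 0. total_sold = 11
  Event 4 (sale 24): sell min(24,0)=0. stock: 0 - 0 = 0. total_sold = 11
  Event 5 (sale 13): sell min(13,0)=0. stock: 0 - 0 = 0. total_sold = 11
  Event 6 (restock 15): 0 + 15 = 15
  Event 7 (sale 2): sell min(2,15)=2. stock: 15 - 2 = 13. total_sold = 13
  Event 8 (return 3): 13 + 3 = 16
  Event 9 (sale 19): sell min(19,16)=16. stock: 16 - 16 = 0. total_sold = 29
  Event 10 (return 1): 0 + 1 = 1
  Event 11 (restock 27): 1 + 27 = 28
  Event 12 (sale 13): sell min(13,28)=13. stock: 28 - 13 = 15. total_sold = 42
  Event 13 (sale 10): sell min(10,15)=10. stock: 15 - 10 = 5. total_sold = 52
  Event 14 (restock 12): 5 + 12 = 17
  Event 15 (return 1): 17 + 1 = 18
Final: stock = 18, total_sold = 52

First zero at event 2.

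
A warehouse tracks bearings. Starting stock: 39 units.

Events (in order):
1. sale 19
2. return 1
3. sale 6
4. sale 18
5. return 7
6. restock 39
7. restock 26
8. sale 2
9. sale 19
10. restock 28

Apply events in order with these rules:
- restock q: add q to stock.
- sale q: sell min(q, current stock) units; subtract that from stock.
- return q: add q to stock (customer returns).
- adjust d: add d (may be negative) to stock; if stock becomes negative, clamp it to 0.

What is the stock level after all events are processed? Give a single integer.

Processing events:
Start: stock = 39
  Event 1 (sale 19): sell min(19,39)=19. stock: 39 - 19 = 20. total_sold = 19
  Event 2 (return 1): 20 + 1 = 21
  Event 3 (sale 6): sell min(6,21)=6. stock: 21 - 6 = 15. total_sold = 25
  Event 4 (sale 18): sell min(18,15)=15. stock: 15 - 15 = 0. total_sold = 40
  Event 5 (return 7): 0 + 7 = 7
  Event 6 (restock 39): 7 + 39 = 46
  Event 7 (restock 26): 46 + 26 = 72
  Event 8 (sale 2): sell min(2,72)=2. stock: 72 - 2 = 70. total_sold = 42
  Event 9 (sale 19): sell min(19,70)=19. stock: 70 - 19 = 51. total_sold = 61
  Event 10 (restock 28): 51 + 28 = 79
Final: stock = 79, total_sold = 61

Answer: 79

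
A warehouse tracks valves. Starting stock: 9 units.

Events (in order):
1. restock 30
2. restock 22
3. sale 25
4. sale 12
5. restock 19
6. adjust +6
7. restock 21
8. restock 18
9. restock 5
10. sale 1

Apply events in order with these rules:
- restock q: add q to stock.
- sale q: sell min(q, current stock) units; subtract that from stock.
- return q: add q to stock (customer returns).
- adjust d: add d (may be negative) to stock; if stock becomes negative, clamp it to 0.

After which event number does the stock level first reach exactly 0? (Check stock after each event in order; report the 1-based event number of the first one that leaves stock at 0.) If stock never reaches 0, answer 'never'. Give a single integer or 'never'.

Processing events:
Start: stock = 9
  Event 1 (restock 30): 9 + 30 = 39
  Event 2 (restock 22): 39 + 22 = 61
  Event 3 (sale 25): sell min(25,61)=25. stock: 61 - 25 = 36. total_sold = 25
  Event 4 (sale 12): sell min(12,36)=12. stock: 36 - 12 = 24. total_sold = 37
  Event 5 (restock 19): 24 + 19 = 43
  Event 6 (adjust +6): 43 + 6 = 49
  Event 7 (restock 21): 49 + 21 = 70
  Event 8 (restock 18): 70 + 18 = 88
  Event 9 (restock 5): 88 + 5 = 93
  Event 10 (sale 1): sell min(1,93)=1. stock: 93 - 1 = 92. total_sold = 38
Final: stock = 92, total_sold = 38

Stock never reaches 0.

Answer: never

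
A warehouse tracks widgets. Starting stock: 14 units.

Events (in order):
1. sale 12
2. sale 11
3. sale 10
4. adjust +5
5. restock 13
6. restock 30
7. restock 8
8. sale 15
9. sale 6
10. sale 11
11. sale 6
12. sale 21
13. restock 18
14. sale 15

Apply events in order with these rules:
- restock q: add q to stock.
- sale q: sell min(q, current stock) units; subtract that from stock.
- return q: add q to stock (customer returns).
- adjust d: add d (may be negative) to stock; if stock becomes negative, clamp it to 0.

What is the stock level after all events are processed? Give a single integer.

Processing events:
Start: stock = 14
  Event 1 (sale 12): sell min(12,14)=12. stock: 14 - 12 = 2. total_sold = 12
  Event 2 (sale 11): sell min(11,2)=2. stock: 2 - 2 = 0. total_sold = 14
  Event 3 (sale 10): sell min(10,0)=0. stock: 0 - 0 = 0. total_sold = 14
  Event 4 (adjust +5): 0 + 5 = 5
  Event 5 (restock 13): 5 + 13 = 18
  Event 6 (restock 30): 18 + 30 = 48
  Event 7 (restock 8): 48 + 8 = 56
  Event 8 (sale 15): sell min(15,56)=15. stock: 56 - 15 = 41. total_sold = 29
  Event 9 (sale 6): sell min(6,41)=6. stock: 41 - 6 = 35. total_sold = 35
  Event 10 (sale 11): sell min(11,35)=11. stock: 35 - 11 = 24. total_sold = 46
  Event 11 (sale 6): sell min(6,24)=6. stock: 24 - 6 = 18. total_sold = 52
  Event 12 (sale 21): sell min(21,18)=18. stock: 18 - 18 = 0. total_sold = 70
  Event 13 (restock 18): 0 + 18 = 18
  Event 14 (sale 15): sell min(15,18)=15. stock: 18 - 15 = 3. total_sold = 85
Final: stock = 3, total_sold = 85

Answer: 3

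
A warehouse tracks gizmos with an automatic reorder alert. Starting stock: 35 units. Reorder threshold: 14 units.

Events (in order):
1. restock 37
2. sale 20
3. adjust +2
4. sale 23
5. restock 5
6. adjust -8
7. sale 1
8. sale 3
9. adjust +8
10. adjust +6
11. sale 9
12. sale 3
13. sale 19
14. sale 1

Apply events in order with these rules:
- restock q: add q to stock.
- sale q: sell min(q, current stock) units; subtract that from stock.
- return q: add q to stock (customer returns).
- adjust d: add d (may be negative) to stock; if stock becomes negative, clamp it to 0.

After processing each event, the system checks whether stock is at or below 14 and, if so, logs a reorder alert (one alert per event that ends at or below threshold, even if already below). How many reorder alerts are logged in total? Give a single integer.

Processing events:
Start: stock = 35
  Event 1 (restock 37): 35 + 37 = 72
  Event 2 (sale 20): sell min(20,72)=20. stock: 72 - 20 = 52. total_sold = 20
  Event 3 (adjust +2): 52 + 2 = 54
  Event 4 (sale 23): sell min(23,54)=23. stock: 54 - 23 = 31. total_sold = 43
  Event 5 (restock 5): 31 + 5 = 36
  Event 6 (adjust -8): 36 + -8 = 28
  Event 7 (sale 1): sell min(1,28)=1. stock: 28 - 1 = 27. total_sold = 44
  Event 8 (sale 3): sell min(3,27)=3. stock: 27 - 3 = 24. total_sold = 47
  Event 9 (adjust +8): 24 + 8 = 32
  Event 10 (adjust +6): 32 + 6 = 38
  Event 11 (sale 9): sell min(9,38)=9. stock: 38 - 9 = 29. total_sold = 56
  Event 12 (sale 3): sell min(3,29)=3. stock: 29 - 3 = 26. total_sold = 59
  Event 13 (sale 19): sell min(19,26)=19. stock: 26 - 19 = 7. total_sold = 78
  Event 14 (sale 1): sell min(1,7)=1. stock: 7 - 1 = 6. total_sold = 79
Final: stock = 6, total_sold = 79

Checking against threshold 14:
  After event 1: stock=72 > 14
  After event 2: stock=52 > 14
  After event 3: stock=54 > 14
  After event 4: stock=31 > 14
  After event 5: stock=36 > 14
  After event 6: stock=28 > 14
  After event 7: stock=27 > 14
  After event 8: stock=24 > 14
  After event 9: stock=32 > 14
  After event 10: stock=38 > 14
  After event 11: stock=29 > 14
  After event 12: stock=26 > 14
  After event 13: stock=7 <= 14 -> ALERT
  After event 14: stock=6 <= 14 -> ALERT
Alert events: [13, 14]. Count = 2

Answer: 2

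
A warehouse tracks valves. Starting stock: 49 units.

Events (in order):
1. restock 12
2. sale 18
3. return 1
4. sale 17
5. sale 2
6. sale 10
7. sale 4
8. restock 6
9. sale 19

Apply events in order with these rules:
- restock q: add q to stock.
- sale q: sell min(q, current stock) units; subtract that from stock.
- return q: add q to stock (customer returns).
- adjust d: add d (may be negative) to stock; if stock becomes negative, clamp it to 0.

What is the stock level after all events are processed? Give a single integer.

Answer: 0

Derivation:
Processing events:
Start: stock = 49
  Event 1 (restock 12): 49 + 12 = 61
  Event 2 (sale 18): sell min(18,61)=18. stock: 61 - 18 = 43. total_sold = 18
  Event 3 (return 1): 43 + 1 = 44
  Event 4 (sale 17): sell min(17,44)=17. stock: 44 - 17 = 27. total_sold = 35
  Event 5 (sale 2): sell min(2,27)=2. stock: 27 - 2 = 25. total_sold = 37
  Event 6 (sale 10): sell min(10,25)=10. stock: 25 - 10 = 15. total_sold = 47
  Event 7 (sale 4): sell min(4,15)=4. stock: 15 - 4 = 11. total_sold = 51
  Event 8 (restock 6): 11 + 6 = 17
  Event 9 (sale 19): sell min(19,17)=17. stock: 17 - 17 = 0. total_sold = 68
Final: stock = 0, total_sold = 68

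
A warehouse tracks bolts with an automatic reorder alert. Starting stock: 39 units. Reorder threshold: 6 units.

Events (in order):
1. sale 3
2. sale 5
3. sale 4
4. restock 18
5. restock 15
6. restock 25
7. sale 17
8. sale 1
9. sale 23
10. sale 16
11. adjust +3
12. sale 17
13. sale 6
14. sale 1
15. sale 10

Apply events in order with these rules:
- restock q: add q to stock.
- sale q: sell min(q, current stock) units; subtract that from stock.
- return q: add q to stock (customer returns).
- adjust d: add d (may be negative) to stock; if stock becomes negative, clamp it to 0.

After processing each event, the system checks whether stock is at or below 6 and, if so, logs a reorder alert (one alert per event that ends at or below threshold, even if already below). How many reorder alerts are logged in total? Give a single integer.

Answer: 1

Derivation:
Processing events:
Start: stock = 39
  Event 1 (sale 3): sell min(3,39)=3. stock: 39 - 3 = 36. total_sold = 3
  Event 2 (sale 5): sell min(5,36)=5. stock: 36 - 5 = 31. total_sold = 8
  Event 3 (sale 4): sell min(4,31)=4. stock: 31 - 4 = 27. total_sold = 12
  Event 4 (restock 18): 27 + 18 = 45
  Event 5 (restock 15): 45 + 15 = 60
  Event 6 (restock 25): 60 + 25 = 85
  Event 7 (sale 17): sell min(17,85)=17. stock: 85 - 17 = 68. total_sold = 29
  Event 8 (sale 1): sell min(1,68)=1. stock: 68 - 1 = 67. total_sold = 30
  Event 9 (sale 23): sell min(23,67)=23. stock: 67 - 23 = 44. total_sold = 53
  Event 10 (sale 16): sell min(16,44)=16. stock: 44 - 16 = 28. total_sold = 69
  Event 11 (adjust +3): 28 + 3 = 31
  Event 12 (sale 17): sell min(17,31)=17. stock: 31 - 17 = 14. total_sold = 86
  Event 13 (sale 6): sell min(6,14)=6. stock: 14 - 6 = 8. total_sold = 92
  Event 14 (sale 1): sell min(1,8)=1. stock: 8 - 1 = 7. total_sold = 93
  Event 15 (sale 10): sell min(10,7)=7. stock: 7 - 7 = 0. total_sold = 100
Final: stock = 0, total_sold = 100

Checking against threshold 6:
  After event 1: stock=36 > 6
  After event 2: stock=31 > 6
  After event 3: stock=27 > 6
  After event 4: stock=45 > 6
  After event 5: stock=60 > 6
  After event 6: stock=85 > 6
  After event 7: stock=68 > 6
  After event 8: stock=67 > 6
  After event 9: stock=44 > 6
  After event 10: stock=28 > 6
  After event 11: stock=31 > 6
  After event 12: stock=14 > 6
  After event 13: stock=8 > 6
  After event 14: stock=7 > 6
  After event 15: stock=0 <= 6 -> ALERT
Alert events: [15]. Count = 1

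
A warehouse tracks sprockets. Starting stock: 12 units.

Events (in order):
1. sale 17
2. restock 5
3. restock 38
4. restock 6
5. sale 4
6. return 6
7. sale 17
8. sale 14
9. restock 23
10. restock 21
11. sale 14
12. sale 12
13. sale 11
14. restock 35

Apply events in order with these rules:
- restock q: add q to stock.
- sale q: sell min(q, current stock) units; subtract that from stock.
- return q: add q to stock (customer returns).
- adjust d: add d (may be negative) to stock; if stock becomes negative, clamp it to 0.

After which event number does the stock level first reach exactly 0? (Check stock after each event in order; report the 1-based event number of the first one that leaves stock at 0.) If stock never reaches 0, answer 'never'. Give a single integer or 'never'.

Answer: 1

Derivation:
Processing events:
Start: stock = 12
  Event 1 (sale 17): sell min(17,12)=12. stock: 12 - 12 = 0. total_sold = 12
  Event 2 (restock 5): 0 + 5 = 5
  Event 3 (restock 38): 5 + 38 = 43
  Event 4 (restock 6): 43 + 6 = 49
  Event 5 (sale 4): sell min(4,49)=4. stock: 49 - 4 = 45. total_sold = 16
  Event 6 (return 6): 45 + 6 = 51
  Event 7 (sale 17): sell min(17,51)=17. stock: 51 - 17 = 34. total_sold = 33
  Event 8 (sale 14): sell min(14,34)=14. stock: 34 - 14 = 20. total_sold = 47
  Event 9 (restock 23): 20 + 23 = 43
  Event 10 (restock 21): 43 + 21 = 64
  Event 11 (sale 14): sell min(14,64)=14. stock: 64 - 14 = 50. total_sold = 61
  Event 12 (sale 12): sell min(12,50)=12. stock: 50 - 12 = 38. total_sold = 73
  Event 13 (sale 11): sell min(11,38)=11. stock: 38 - 11 = 27. total_sold = 84
  Event 14 (restock 35): 27 + 35 = 62
Final: stock = 62, total_sold = 84

First zero at event 1.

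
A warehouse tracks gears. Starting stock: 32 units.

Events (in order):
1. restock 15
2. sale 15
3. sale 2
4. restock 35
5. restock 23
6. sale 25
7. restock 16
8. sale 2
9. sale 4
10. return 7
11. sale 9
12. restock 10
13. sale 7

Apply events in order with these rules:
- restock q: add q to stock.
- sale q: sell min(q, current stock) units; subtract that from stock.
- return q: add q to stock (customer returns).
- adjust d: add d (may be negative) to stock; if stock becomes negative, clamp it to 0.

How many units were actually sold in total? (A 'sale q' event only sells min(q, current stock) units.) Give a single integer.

Processing events:
Start: stock = 32
  Event 1 (restock 15): 32 + 15 = 47
  Event 2 (sale 15): sell min(15,47)=15. stock: 47 - 15 = 32. total_sold = 15
  Event 3 (sale 2): sell min(2,32)=2. stock: 32 - 2 = 30. total_sold = 17
  Event 4 (restock 35): 30 + 35 = 65
  Event 5 (restock 23): 65 + 23 = 88
  Event 6 (sale 25): sell min(25,88)=25. stock: 88 - 25 = 63. total_sold = 42
  Event 7 (restock 16): 63 + 16 = 79
  Event 8 (sale 2): sell min(2,79)=2. stock: 79 - 2 = 77. total_sold = 44
  Event 9 (sale 4): sell min(4,77)=4. stock: 77 - 4 = 73. total_sold = 48
  Event 10 (return 7): 73 + 7 = 80
  Event 11 (sale 9): sell min(9,80)=9. stock: 80 - 9 = 71. total_sold = 57
  Event 12 (restock 10): 71 + 10 = 81
  Event 13 (sale 7): sell min(7,81)=7. stock: 81 - 7 = 74. total_sold = 64
Final: stock = 74, total_sold = 64

Answer: 64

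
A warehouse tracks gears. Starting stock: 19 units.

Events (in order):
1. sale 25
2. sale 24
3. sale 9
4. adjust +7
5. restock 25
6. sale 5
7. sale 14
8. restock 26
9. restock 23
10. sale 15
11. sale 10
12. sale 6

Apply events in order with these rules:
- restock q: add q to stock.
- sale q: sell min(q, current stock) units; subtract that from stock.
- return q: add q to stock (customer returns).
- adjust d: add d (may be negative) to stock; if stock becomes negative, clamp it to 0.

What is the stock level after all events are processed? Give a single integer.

Processing events:
Start: stock = 19
  Event 1 (sale 25): sell min(25,19)=19. stock: 19 - 19 = 0. total_sold = 19
  Event 2 (sale 24): sell min(24,0)=0. stock: 0 - 0 = 0. total_sold = 19
  Event 3 (sale 9): sell min(9,0)=0. stock: 0 - 0 = 0. total_sold = 19
  Event 4 (adjust +7): 0 + 7 = 7
  Event 5 (restock 25): 7 + 25 = 32
  Event 6 (sale 5): sell min(5,32)=5. stock: 32 - 5 = 27. total_sold = 24
  Event 7 (sale 14): sell min(14,27)=14. stock: 27 - 14 = 13. total_sold = 38
  Event 8 (restock 26): 13 + 26 = 39
  Event 9 (restock 23): 39 + 23 = 62
  Event 10 (sale 15): sell min(15,62)=15. stock: 62 - 15 = 47. total_sold = 53
  Event 11 (sale 10): sell min(10,47)=10. stock: 47 - 10 = 37. total_sold = 63
  Event 12 (sale 6): sell min(6,37)=6. stock: 37 - 6 = 31. total_sold = 69
Final: stock = 31, total_sold = 69

Answer: 31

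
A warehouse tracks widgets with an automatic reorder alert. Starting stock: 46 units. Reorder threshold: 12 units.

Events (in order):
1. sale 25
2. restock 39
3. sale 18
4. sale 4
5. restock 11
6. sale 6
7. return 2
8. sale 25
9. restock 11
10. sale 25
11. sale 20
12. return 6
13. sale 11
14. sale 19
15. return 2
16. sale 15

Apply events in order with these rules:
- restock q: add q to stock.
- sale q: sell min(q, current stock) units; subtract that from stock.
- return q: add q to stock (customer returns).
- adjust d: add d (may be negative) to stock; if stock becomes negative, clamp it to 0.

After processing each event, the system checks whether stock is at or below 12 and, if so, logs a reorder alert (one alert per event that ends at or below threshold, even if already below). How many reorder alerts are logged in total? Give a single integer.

Processing events:
Start: stock = 46
  Event 1 (sale 25): sell min(25,46)=25. stock: 46 - 25 = 21. total_sold = 25
  Event 2 (restock 39): 21 + 39 = 60
  Event 3 (sale 18): sell min(18,60)=18. stock: 60 - 18 = 42. total_sold = 43
  Event 4 (sale 4): sell min(4,42)=4. stock: 42 - 4 = 38. total_sold = 47
  Event 5 (restock 11): 38 + 11 = 49
  Event 6 (sale 6): sell min(6,49)=6. stock: 49 - 6 = 43. total_sold = 53
  Event 7 (return 2): 43 + 2 = 45
  Event 8 (sale 25): sell min(25,45)=25. stock: 45 - 25 = 20. total_sold = 78
  Event 9 (restock 11): 20 + 11 = 31
  Event 10 (sale 25): sell min(25,31)=25. stock: 31 - 25 = 6. total_sold = 103
  Event 11 (sale 20): sell min(20,6)=6. stock: 6 - 6 = 0. total_sold = 109
  Event 12 (return 6): 0 + 6 = 6
  Event 13 (sale 11): sell min(11,6)=6. stock: 6 - 6 = 0. total_sold = 115
  Event 14 (sale 19): sell min(19,0)=0. stock: 0 - 0 = 0. total_sold = 115
  Event 15 (return 2): 0 + 2 = 2
  Event 16 (sale 15): sell min(15,2)=2. stock: 2 - 2 = 0. total_sold = 117
Final: stock = 0, total_sold = 117

Checking against threshold 12:
  After event 1: stock=21 > 12
  After event 2: stock=60 > 12
  After event 3: stock=42 > 12
  After event 4: stock=38 > 12
  After event 5: stock=49 > 12
  After event 6: stock=43 > 12
  After event 7: stock=45 > 12
  After event 8: stock=20 > 12
  After event 9: stock=31 > 12
  After event 10: stock=6 <= 12 -> ALERT
  After event 11: stock=0 <= 12 -> ALERT
  After event 12: stock=6 <= 12 -> ALERT
  After event 13: stock=0 <= 12 -> ALERT
  After event 14: stock=0 <= 12 -> ALERT
  After event 15: stock=2 <= 12 -> ALERT
  After event 16: stock=0 <= 12 -> ALERT
Alert events: [10, 11, 12, 13, 14, 15, 16]. Count = 7

Answer: 7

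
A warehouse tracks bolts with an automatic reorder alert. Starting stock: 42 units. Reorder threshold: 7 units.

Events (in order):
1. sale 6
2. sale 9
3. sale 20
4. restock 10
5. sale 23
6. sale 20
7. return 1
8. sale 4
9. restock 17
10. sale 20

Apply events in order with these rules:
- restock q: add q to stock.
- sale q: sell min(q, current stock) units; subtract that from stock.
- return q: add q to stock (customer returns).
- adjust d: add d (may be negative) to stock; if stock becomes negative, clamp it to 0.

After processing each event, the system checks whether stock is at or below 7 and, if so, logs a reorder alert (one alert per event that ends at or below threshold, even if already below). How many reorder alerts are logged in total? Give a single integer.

Processing events:
Start: stock = 42
  Event 1 (sale 6): sell min(6,42)=6. stock: 42 - 6 = 36. total_sold = 6
  Event 2 (sale 9): sell min(9,36)=9. stock: 36 - 9 = 27. total_sold = 15
  Event 3 (sale 20): sell min(20,27)=20. stock: 27 - 20 = 7. total_sold = 35
  Event 4 (restock 10): 7 + 10 = 17
  Event 5 (sale 23): sell min(23,17)=17. stock: 17 - 17 = 0. total_sold = 52
  Event 6 (sale 20): sell min(20,0)=0. stock: 0 - 0 = 0. total_sold = 52
  Event 7 (return 1): 0 + 1 = 1
  Event 8 (sale 4): sell min(4,1)=1. stock: 1 - 1 = 0. total_sold = 53
  Event 9 (restock 17): 0 + 17 = 17
  Event 10 (sale 20): sell min(20,17)=17. stock: 17 - 17 = 0. total_sold = 70
Final: stock = 0, total_sold = 70

Checking against threshold 7:
  After event 1: stock=36 > 7
  After event 2: stock=27 > 7
  After event 3: stock=7 <= 7 -> ALERT
  After event 4: stock=17 > 7
  After event 5: stock=0 <= 7 -> ALERT
  After event 6: stock=0 <= 7 -> ALERT
  After event 7: stock=1 <= 7 -> ALERT
  After event 8: stock=0 <= 7 -> ALERT
  After event 9: stock=17 > 7
  After event 10: stock=0 <= 7 -> ALERT
Alert events: [3, 5, 6, 7, 8, 10]. Count = 6

Answer: 6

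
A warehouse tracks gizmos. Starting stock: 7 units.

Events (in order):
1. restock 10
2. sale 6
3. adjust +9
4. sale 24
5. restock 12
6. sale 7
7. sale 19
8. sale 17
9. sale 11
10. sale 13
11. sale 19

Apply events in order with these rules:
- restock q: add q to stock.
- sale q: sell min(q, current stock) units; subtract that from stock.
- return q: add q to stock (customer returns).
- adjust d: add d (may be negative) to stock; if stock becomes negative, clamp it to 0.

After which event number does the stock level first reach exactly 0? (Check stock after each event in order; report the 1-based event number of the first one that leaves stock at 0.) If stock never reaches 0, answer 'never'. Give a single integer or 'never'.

Processing events:
Start: stock = 7
  Event 1 (restock 10): 7 + 10 = 17
  Event 2 (sale 6): sell min(6,17)=6. stock: 17 - 6 = 11. total_sold = 6
  Event 3 (adjust +9): 11 + 9 = 20
  Event 4 (sale 24): sell min(24,20)=20. stock: 20 - 20 = 0. total_sold = 26
  Event 5 (restock 12): 0 + 12 = 12
  Event 6 (sale 7): sell min(7,12)=7. stock: 12 - 7 = 5. total_sold = 33
  Event 7 (sale 19): sell min(19,5)=5. stock: 5 - 5 = 0. total_sold = 38
  Event 8 (sale 17): sell min(17,0)=0. stock: 0 - 0 = 0. total_sold = 38
  Event 9 (sale 11): sell min(11,0)=0. stock: 0 - 0 = 0. total_sold = 38
  Event 10 (sale 13): sell min(13,0)=0. stock: 0 - 0 = 0. total_sold = 38
  Event 11 (sale 19): sell min(19,0)=0. stock: 0 - 0 = 0. total_sold = 38
Final: stock = 0, total_sold = 38

First zero at event 4.

Answer: 4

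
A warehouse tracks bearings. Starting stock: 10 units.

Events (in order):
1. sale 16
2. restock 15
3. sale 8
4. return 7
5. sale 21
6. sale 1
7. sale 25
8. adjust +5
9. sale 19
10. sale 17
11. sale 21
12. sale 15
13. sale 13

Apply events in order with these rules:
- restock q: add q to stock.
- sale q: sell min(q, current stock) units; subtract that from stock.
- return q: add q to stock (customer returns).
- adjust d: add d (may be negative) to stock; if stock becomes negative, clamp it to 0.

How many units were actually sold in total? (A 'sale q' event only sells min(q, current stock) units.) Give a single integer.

Processing events:
Start: stock = 10
  Event 1 (sale 16): sell min(16,10)=10. stock: 10 - 10 = 0. total_sold = 10
  Event 2 (restock 15): 0 + 15 = 15
  Event 3 (sale 8): sell min(8,15)=8. stock: 15 - 8 = 7. total_sold = 18
  Event 4 (return 7): 7 + 7 = 14
  Event 5 (sale 21): sell min(21,14)=14. stock: 14 - 14 = 0. total_sold = 32
  Event 6 (sale 1): sell min(1,0)=0. stock: 0 - 0 = 0. total_sold = 32
  Event 7 (sale 25): sell min(25,0)=0. stock: 0 - 0 = 0. total_sold = 32
  Event 8 (adjust +5): 0 + 5 = 5
  Event 9 (sale 19): sell min(19,5)=5. stock: 5 - 5 = 0. total_sold = 37
  Event 10 (sale 17): sell min(17,0)=0. stock: 0 - 0 = 0. total_sold = 37
  Event 11 (sale 21): sell min(21,0)=0. stock: 0 - 0 = 0. total_sold = 37
  Event 12 (sale 15): sell min(15,0)=0. stock: 0 - 0 = 0. total_sold = 37
  Event 13 (sale 13): sell min(13,0)=0. stock: 0 - 0 = 0. total_sold = 37
Final: stock = 0, total_sold = 37

Answer: 37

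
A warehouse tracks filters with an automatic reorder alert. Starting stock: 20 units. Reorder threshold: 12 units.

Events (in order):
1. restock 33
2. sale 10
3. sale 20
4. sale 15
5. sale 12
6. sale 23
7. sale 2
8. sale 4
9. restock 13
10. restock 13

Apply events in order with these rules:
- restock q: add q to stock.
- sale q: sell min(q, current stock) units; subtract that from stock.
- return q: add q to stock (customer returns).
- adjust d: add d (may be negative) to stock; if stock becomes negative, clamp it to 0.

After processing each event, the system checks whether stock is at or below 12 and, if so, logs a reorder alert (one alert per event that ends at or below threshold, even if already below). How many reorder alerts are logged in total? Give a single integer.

Processing events:
Start: stock = 20
  Event 1 (restock 33): 20 + 33 = 53
  Event 2 (sale 10): sell min(10,53)=10. stock: 53 - 10 = 43. total_sold = 10
  Event 3 (sale 20): sell min(20,43)=20. stock: 43 - 20 = 23. total_sold = 30
  Event 4 (sale 15): sell min(15,23)=15. stock: 23 - 15 = 8. total_sold = 45
  Event 5 (sale 12): sell min(12,8)=8. stock: 8 - 8 = 0. total_sold = 53
  Event 6 (sale 23): sell min(23,0)=0. stock: 0 - 0 = 0. total_sold = 53
  Event 7 (sale 2): sell min(2,0)=0. stock: 0 - 0 = 0. total_sold = 53
  Event 8 (sale 4): sell min(4,0)=0. stock: 0 - 0 = 0. total_sold = 53
  Event 9 (restock 13): 0 + 13 = 13
  Event 10 (restock 13): 13 + 13 = 26
Final: stock = 26, total_sold = 53

Checking against threshold 12:
  After event 1: stock=53 > 12
  After event 2: stock=43 > 12
  After event 3: stock=23 > 12
  After event 4: stock=8 <= 12 -> ALERT
  After event 5: stock=0 <= 12 -> ALERT
  After event 6: stock=0 <= 12 -> ALERT
  After event 7: stock=0 <= 12 -> ALERT
  After event 8: stock=0 <= 12 -> ALERT
  After event 9: stock=13 > 12
  After event 10: stock=26 > 12
Alert events: [4, 5, 6, 7, 8]. Count = 5

Answer: 5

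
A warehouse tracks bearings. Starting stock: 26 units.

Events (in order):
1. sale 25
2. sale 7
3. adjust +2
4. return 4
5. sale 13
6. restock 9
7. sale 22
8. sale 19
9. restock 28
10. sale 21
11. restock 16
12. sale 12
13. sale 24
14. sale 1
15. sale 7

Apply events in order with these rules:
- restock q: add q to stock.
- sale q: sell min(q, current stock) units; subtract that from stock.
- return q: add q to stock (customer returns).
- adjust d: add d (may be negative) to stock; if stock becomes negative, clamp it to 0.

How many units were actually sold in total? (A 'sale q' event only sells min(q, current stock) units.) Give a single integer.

Processing events:
Start: stock = 26
  Event 1 (sale 25): sell min(25,26)=25. stock: 26 - 25 = 1. total_sold = 25
  Event 2 (sale 7): sell min(7,1)=1. stock: 1 - 1 = 0. total_sold = 26
  Event 3 (adjust +2): 0 + 2 = 2
  Event 4 (return 4): 2 + 4 = 6
  Event 5 (sale 13): sell min(13,6)=6. stock: 6 - 6 = 0. total_sold = 32
  Event 6 (restock 9): 0 + 9 = 9
  Event 7 (sale 22): sell min(22,9)=9. stock: 9 - 9 = 0. total_sold = 41
  Event 8 (sale 19): sell min(19,0)=0. stock: 0 - 0 = 0. total_sold = 41
  Event 9 (restock 28): 0 + 28 = 28
  Event 10 (sale 21): sell min(21,28)=21. stock: 28 - 21 = 7. total_sold = 62
  Event 11 (restock 16): 7 + 16 = 23
  Event 12 (sale 12): sell min(12,23)=12. stock: 23 - 12 = 11. total_sold = 74
  Event 13 (sale 24): sell min(24,11)=11. stock: 11 - 11 = 0. total_sold = 85
  Event 14 (sale 1): sell min(1,0)=0. stock: 0 - 0 = 0. total_sold = 85
  Event 15 (sale 7): sell min(7,0)=0. stock: 0 - 0 = 0. total_sold = 85
Final: stock = 0, total_sold = 85

Answer: 85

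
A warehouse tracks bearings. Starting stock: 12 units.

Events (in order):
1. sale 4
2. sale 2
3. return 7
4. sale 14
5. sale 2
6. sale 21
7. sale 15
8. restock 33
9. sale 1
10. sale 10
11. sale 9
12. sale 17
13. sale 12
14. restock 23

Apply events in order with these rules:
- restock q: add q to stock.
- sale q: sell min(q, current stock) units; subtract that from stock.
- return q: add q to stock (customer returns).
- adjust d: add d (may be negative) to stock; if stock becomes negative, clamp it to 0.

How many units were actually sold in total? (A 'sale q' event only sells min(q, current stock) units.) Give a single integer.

Processing events:
Start: stock = 12
  Event 1 (sale 4): sell min(4,12)=4. stock: 12 - 4 = 8. total_sold = 4
  Event 2 (sale 2): sell min(2,8)=2. stock: 8 - 2 = 6. total_sold = 6
  Event 3 (return 7): 6 + 7 = 13
  Event 4 (sale 14): sell min(14,13)=13. stock: 13 - 13 = 0. total_sold = 19
  Event 5 (sale 2): sell min(2,0)=0. stock: 0 - 0 = 0. total_sold = 19
  Event 6 (sale 21): sell min(21,0)=0. stock: 0 - 0 = 0. total_sold = 19
  Event 7 (sale 15): sell min(15,0)=0. stock: 0 - 0 = 0. total_sold = 19
  Event 8 (restock 33): 0 + 33 = 33
  Event 9 (sale 1): sell min(1,33)=1. stock: 33 - 1 = 32. total_sold = 20
  Event 10 (sale 10): sell min(10,32)=10. stock: 32 - 10 = 22. total_sold = 30
  Event 11 (sale 9): sell min(9,22)=9. stock: 22 - 9 = 13. total_sold = 39
  Event 12 (sale 17): sell min(17,13)=13. stock: 13 - 13 = 0. total_sold = 52
  Event 13 (sale 12): sell min(12,0)=0. stock: 0 - 0 = 0. total_sold = 52
  Event 14 (restock 23): 0 + 23 = 23
Final: stock = 23, total_sold = 52

Answer: 52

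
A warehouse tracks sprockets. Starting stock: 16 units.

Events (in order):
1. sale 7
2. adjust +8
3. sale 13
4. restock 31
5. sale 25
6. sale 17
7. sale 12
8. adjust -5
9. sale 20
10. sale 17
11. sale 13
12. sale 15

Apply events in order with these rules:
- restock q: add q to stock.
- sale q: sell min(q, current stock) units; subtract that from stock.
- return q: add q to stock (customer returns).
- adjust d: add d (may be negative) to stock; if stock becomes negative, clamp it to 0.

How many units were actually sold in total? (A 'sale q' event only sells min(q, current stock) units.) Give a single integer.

Processing events:
Start: stock = 16
  Event 1 (sale 7): sell min(7,16)=7. stock: 16 - 7 = 9. total_sold = 7
  Event 2 (adjust +8): 9 + 8 = 17
  Event 3 (sale 13): sell min(13,17)=13. stock: 17 - 13 = 4. total_sold = 20
  Event 4 (restock 31): 4 + 31 = 35
  Event 5 (sale 25): sell min(25,35)=25. stock: 35 - 25 = 10. total_sold = 45
  Event 6 (sale 17): sell min(17,10)=10. stock: 10 - 10 = 0. total_sold = 55
  Event 7 (sale 12): sell min(12,0)=0. stock: 0 - 0 = 0. total_sold = 55
  Event 8 (adjust -5): 0 + -5 = 0 (clamped to 0)
  Event 9 (sale 20): sell min(20,0)=0. stock: 0 - 0 = 0. total_sold = 55
  Event 10 (sale 17): sell min(17,0)=0. stock: 0 - 0 = 0. total_sold = 55
  Event 11 (sale 13): sell min(13,0)=0. stock: 0 - 0 = 0. total_sold = 55
  Event 12 (sale 15): sell min(15,0)=0. stock: 0 - 0 = 0. total_sold = 55
Final: stock = 0, total_sold = 55

Answer: 55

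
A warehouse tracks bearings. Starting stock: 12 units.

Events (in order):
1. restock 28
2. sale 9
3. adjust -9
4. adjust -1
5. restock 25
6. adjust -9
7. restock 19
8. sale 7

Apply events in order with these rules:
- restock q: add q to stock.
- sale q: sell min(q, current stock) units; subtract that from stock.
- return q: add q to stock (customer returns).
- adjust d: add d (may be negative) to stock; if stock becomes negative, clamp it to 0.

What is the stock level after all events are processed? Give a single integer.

Answer: 49

Derivation:
Processing events:
Start: stock = 12
  Event 1 (restock 28): 12 + 28 = 40
  Event 2 (sale 9): sell min(9,40)=9. stock: 40 - 9 = 31. total_sold = 9
  Event 3 (adjust -9): 31 + -9 = 22
  Event 4 (adjust -1): 22 + -1 = 21
  Event 5 (restock 25): 21 + 25 = 46
  Event 6 (adjust -9): 46 + -9 = 37
  Event 7 (restock 19): 37 + 19 = 56
  Event 8 (sale 7): sell min(7,56)=7. stock: 56 - 7 = 49. total_sold = 16
Final: stock = 49, total_sold = 16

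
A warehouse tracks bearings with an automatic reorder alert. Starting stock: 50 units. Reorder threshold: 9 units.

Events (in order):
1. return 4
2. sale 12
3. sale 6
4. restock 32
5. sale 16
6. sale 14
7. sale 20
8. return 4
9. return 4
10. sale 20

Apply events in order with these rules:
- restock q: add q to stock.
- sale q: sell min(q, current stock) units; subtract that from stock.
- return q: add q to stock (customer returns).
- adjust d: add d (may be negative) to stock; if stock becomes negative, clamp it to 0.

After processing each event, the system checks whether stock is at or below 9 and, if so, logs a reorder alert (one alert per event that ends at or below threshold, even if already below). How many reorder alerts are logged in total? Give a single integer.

Answer: 1

Derivation:
Processing events:
Start: stock = 50
  Event 1 (return 4): 50 + 4 = 54
  Event 2 (sale 12): sell min(12,54)=12. stock: 54 - 12 = 42. total_sold = 12
  Event 3 (sale 6): sell min(6,42)=6. stock: 42 - 6 = 36. total_sold = 18
  Event 4 (restock 32): 36 + 32 = 68
  Event 5 (sale 16): sell min(16,68)=16. stock: 68 - 16 = 52. total_sold = 34
  Event 6 (sale 14): sell min(14,52)=14. stock: 52 - 14 = 38. total_sold = 48
  Event 7 (sale 20): sell min(20,38)=20. stock: 38 - 20 = 18. total_sold = 68
  Event 8 (return 4): 18 + 4 = 22
  Event 9 (return 4): 22 + 4 = 26
  Event 10 (sale 20): sell min(20,26)=20. stock: 26 - 20 = 6. total_sold = 88
Final: stock = 6, total_sold = 88

Checking against threshold 9:
  After event 1: stock=54 > 9
  After event 2: stock=42 > 9
  After event 3: stock=36 > 9
  After event 4: stock=68 > 9
  After event 5: stock=52 > 9
  After event 6: stock=38 > 9
  After event 7: stock=18 > 9
  After event 8: stock=22 > 9
  After event 9: stock=26 > 9
  After event 10: stock=6 <= 9 -> ALERT
Alert events: [10]. Count = 1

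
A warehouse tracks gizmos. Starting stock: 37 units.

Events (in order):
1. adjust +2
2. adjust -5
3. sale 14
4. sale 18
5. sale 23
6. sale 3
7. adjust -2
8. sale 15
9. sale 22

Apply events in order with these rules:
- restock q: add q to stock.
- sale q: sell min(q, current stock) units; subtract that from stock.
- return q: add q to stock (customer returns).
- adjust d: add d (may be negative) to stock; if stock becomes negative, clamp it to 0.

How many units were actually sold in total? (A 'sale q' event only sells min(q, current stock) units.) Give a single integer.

Processing events:
Start: stock = 37
  Event 1 (adjust +2): 37 + 2 = 39
  Event 2 (adjust -5): 39 + -5 = 34
  Event 3 (sale 14): sell min(14,34)=14. stock: 34 - 14 = 20. total_sold = 14
  Event 4 (sale 18): sell min(18,20)=18. stock: 20 - 18 = 2. total_sold = 32
  Event 5 (sale 23): sell min(23,2)=2. stock: 2 - 2 = 0. total_sold = 34
  Event 6 (sale 3): sell min(3,0)=0. stock: 0 - 0 = 0. total_sold = 34
  Event 7 (adjust -2): 0 + -2 = 0 (clamped to 0)
  Event 8 (sale 15): sell min(15,0)=0. stock: 0 - 0 = 0. total_sold = 34
  Event 9 (sale 22): sell min(22,0)=0. stock: 0 - 0 = 0. total_sold = 34
Final: stock = 0, total_sold = 34

Answer: 34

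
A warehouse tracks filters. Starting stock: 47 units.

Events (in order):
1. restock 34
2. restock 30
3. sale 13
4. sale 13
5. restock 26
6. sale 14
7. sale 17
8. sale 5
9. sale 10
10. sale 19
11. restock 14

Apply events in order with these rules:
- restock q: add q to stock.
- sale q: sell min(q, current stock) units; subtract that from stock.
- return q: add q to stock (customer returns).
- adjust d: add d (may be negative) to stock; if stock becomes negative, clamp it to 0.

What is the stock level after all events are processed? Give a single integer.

Answer: 60

Derivation:
Processing events:
Start: stock = 47
  Event 1 (restock 34): 47 + 34 = 81
  Event 2 (restock 30): 81 + 30 = 111
  Event 3 (sale 13): sell min(13,111)=13. stock: 111 - 13 = 98. total_sold = 13
  Event 4 (sale 13): sell min(13,98)=13. stock: 98 - 13 = 85. total_sold = 26
  Event 5 (restock 26): 85 + 26 = 111
  Event 6 (sale 14): sell min(14,111)=14. stock: 111 - 14 = 97. total_sold = 40
  Event 7 (sale 17): sell min(17,97)=17. stock: 97 - 17 = 80. total_sold = 57
  Event 8 (sale 5): sell min(5,80)=5. stock: 80 - 5 = 75. total_sold = 62
  Event 9 (sale 10): sell min(10,75)=10. stock: 75 - 10 = 65. total_sold = 72
  Event 10 (sale 19): sell min(19,65)=19. stock: 65 - 19 = 46. total_sold = 91
  Event 11 (restock 14): 46 + 14 = 60
Final: stock = 60, total_sold = 91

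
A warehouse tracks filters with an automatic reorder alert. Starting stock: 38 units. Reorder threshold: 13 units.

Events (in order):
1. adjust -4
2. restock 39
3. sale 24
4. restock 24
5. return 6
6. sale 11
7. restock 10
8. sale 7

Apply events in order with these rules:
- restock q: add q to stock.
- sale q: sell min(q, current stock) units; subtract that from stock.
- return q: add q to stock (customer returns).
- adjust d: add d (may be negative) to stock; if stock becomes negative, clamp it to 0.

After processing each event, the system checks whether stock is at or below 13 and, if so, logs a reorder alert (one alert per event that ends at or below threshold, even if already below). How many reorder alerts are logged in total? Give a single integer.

Processing events:
Start: stock = 38
  Event 1 (adjust -4): 38 + -4 = 34
  Event 2 (restock 39): 34 + 39 = 73
  Event 3 (sale 24): sell min(24,73)=24. stock: 73 - 24 = 49. total_sold = 24
  Event 4 (restock 24): 49 + 24 = 73
  Event 5 (return 6): 73 + 6 = 79
  Event 6 (sale 11): sell min(11,79)=11. stock: 79 - 11 = 68. total_sold = 35
  Event 7 (restock 10): 68 + 10 = 78
  Event 8 (sale 7): sell min(7,78)=7. stock: 78 - 7 = 71. total_sold = 42
Final: stock = 71, total_sold = 42

Checking against threshold 13:
  After event 1: stock=34 > 13
  After event 2: stock=73 > 13
  After event 3: stock=49 > 13
  After event 4: stock=73 > 13
  After event 5: stock=79 > 13
  After event 6: stock=68 > 13
  After event 7: stock=78 > 13
  After event 8: stock=71 > 13
Alert events: []. Count = 0

Answer: 0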